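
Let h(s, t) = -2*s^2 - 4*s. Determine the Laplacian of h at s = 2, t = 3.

-4

∂²h/∂s² = -4
∂²h/∂t² = 0
∇²h = -4
At (2, 3): -4.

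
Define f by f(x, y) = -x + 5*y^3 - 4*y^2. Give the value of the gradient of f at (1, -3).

∂f/∂x = -1
∂f/∂y = 15*y^2 - 8*y
∇f = (-1, 15*y^2 - 8*y)
At (1, -3): (-1, 159).

(-1, 159)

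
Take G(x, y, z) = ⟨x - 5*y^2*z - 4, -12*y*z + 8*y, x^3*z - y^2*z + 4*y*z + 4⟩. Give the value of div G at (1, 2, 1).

∂G₁/∂x = 1
∂G₂/∂y = -12*z + 8
∂G₃/∂z = x^3 - y^2 + 4*y
∇·G = x^3 - y^2 + 4*y - 12*z + 9
At (1, 2, 1): 2.

2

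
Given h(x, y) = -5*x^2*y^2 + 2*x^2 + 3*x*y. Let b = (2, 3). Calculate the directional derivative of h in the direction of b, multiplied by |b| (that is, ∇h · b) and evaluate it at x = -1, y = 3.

∂h/∂x = -10*x*y^2 + 4*x + 3*y
∂h/∂y = -10*x^2*y + 3*x
∇h at (-1, 3) = (95, -33)
∇h · b = (95)(2) + (-33)(3) = 91

91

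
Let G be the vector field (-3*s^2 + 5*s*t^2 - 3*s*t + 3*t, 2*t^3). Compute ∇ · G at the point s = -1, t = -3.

∂G₁/∂s = -6*s + 5*t^2 - 3*t
∂G₂/∂t = 6*t^2
∇·G = -6*s + 11*t^2 - 3*t
At (-1, -3): 114.

114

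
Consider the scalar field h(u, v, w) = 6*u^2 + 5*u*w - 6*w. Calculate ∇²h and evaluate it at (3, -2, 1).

∂²h/∂u² = 12
∂²h/∂v² = 0
∂²h/∂w² = 0
∇²h = 12
At (3, -2, 1): 12.

12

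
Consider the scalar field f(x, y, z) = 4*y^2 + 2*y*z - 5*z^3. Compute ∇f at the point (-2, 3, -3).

(0, 18, -129)

∂f/∂x = 0
∂f/∂y = 8*y + 2*z
∂f/∂z = 2*y - 15*z^2
∇f = (0, 8*y + 2*z, 2*y - 15*z^2)
At (-2, 3, -3): (0, 18, -129).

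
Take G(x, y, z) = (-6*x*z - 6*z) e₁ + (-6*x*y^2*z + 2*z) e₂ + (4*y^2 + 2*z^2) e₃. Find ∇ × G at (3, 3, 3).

(184, -24, -162)

(∇×G)₁ = ∂G₃/∂y − ∂G₂/∂z = 6*x*y^2 + 8*y - 2
(∇×G)₂ = ∂G₁/∂z − ∂G₃/∂x = -6*x - 6
(∇×G)₃ = ∂G₂/∂x − ∂G₁/∂y = -6*y^2*z
∇×G = (6*x*y^2 + 8*y - 2, -6*x - 6, -6*y^2*z)
At (3, 3, 3): (184, -24, -162).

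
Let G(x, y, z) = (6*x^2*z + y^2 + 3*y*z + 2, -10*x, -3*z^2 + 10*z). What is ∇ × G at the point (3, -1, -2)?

(∇×G)₁ = ∂G₃/∂y − ∂G₂/∂z = 0
(∇×G)₂ = ∂G₁/∂z − ∂G₃/∂x = 6*x^2 + 3*y
(∇×G)₃ = ∂G₂/∂x − ∂G₁/∂y = -2*y - 3*z - 10
∇×G = (0, 6*x^2 + 3*y, -2*y - 3*z - 10)
At (3, -1, -2): (0, 51, -2).

(0, 51, -2)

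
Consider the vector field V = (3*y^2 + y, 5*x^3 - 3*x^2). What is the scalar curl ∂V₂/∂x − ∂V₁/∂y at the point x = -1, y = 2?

8

∂V₂/∂x = 15*x^2 - 6*x
∂V₁/∂y = 6*y + 1
Scalar curl = 15*x^2 - 6*x - 6*y - 1
At (-1, 2): 8.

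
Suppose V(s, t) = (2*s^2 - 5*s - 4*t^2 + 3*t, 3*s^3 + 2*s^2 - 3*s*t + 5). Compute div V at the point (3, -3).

-2

∂V₁/∂s = 4*s - 5
∂V₂/∂t = -3*s
∇·V = s - 5
At (3, -3): -2.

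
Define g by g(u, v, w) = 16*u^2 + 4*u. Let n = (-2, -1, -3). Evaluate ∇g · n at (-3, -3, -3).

184

∂g/∂u = 32*u + 4
∂g/∂v = 0
∂g/∂w = 0
∇g at (-3, -3, -3) = (-92, 0, 0)
∇g · n = (-92)(-2) + (0)(-1) + (0)(-3) = 184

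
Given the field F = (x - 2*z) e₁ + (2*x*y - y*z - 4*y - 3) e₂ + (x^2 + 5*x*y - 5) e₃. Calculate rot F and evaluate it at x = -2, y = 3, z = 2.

(∇×F)₁ = ∂F₃/∂y − ∂F₂/∂z = 5*x + y
(∇×F)₂ = ∂F₁/∂z − ∂F₃/∂x = -2*x - 5*y - 2
(∇×F)₃ = ∂F₂/∂x − ∂F₁/∂y = 2*y
∇×F = (5*x + y, -2*x - 5*y - 2, 2*y)
At (-2, 3, 2): (-7, -13, 6).

(-7, -13, 6)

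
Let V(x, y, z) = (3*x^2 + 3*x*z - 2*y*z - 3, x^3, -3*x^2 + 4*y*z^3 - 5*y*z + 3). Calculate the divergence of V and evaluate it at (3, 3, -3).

318

∂V₁/∂x = 6*x + 3*z
∂V₂/∂y = 0
∂V₃/∂z = 12*y*z^2 - 5*y
∇·V = 6*x + 12*y*z^2 - 5*y + 3*z
At (3, 3, -3): 318.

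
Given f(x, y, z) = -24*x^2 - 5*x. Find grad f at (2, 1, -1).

(-101, 0, 0)

∂f/∂x = -48*x - 5
∂f/∂y = 0
∂f/∂z = 0
∇f = (-48*x - 5, 0, 0)
At (2, 1, -1): (-101, 0, 0).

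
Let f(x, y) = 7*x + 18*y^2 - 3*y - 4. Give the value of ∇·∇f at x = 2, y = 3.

36

∂²f/∂x² = 0
∂²f/∂y² = 36
∇²f = 36
At (2, 3): 36.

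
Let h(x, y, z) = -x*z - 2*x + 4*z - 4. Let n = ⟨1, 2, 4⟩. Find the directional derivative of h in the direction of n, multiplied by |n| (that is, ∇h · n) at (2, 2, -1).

7

∂h/∂x = -z - 2
∂h/∂y = 0
∂h/∂z = -x + 4
∇h at (2, 2, -1) = (-1, 0, 2)
∇h · n = (-1)(1) + (0)(2) + (2)(4) = 7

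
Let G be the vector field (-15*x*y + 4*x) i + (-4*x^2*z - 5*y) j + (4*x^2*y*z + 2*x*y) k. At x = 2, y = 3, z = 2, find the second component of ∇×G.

(∇×G)_2 = ∂G₁/∂z − ∂G₃/∂x
= 0 − (8*x*y*z + 2*y)
= -8*x*y*z - 2*y
At (2, 3, 2): -102.

-102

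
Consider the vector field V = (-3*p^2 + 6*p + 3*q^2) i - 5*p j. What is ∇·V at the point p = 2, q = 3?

-6

∂V₁/∂p = -6*p + 6
∂V₂/∂q = 0
∇·V = -6*p + 6
At (2, 3): -6.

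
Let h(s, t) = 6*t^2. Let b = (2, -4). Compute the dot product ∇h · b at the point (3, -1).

48

∂h/∂s = 0
∂h/∂t = 12*t
∇h at (3, -1) = (0, -12)
∇h · b = (0)(2) + (-12)(-4) = 48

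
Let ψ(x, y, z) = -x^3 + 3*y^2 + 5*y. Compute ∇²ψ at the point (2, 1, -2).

∂²ψ/∂x² = -6*x
∂²ψ/∂y² = 6
∂²ψ/∂z² = 0
∇²ψ = -6*x + 6
At (2, 1, -2): -6.

-6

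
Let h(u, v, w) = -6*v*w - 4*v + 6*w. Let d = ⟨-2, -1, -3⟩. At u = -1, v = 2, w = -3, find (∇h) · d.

4

∂h/∂u = 0
∂h/∂v = -6*w - 4
∂h/∂w = -6*v + 6
∇h at (-1, 2, -3) = (0, 14, -6)
∇h · d = (0)(-2) + (14)(-1) + (-6)(-3) = 4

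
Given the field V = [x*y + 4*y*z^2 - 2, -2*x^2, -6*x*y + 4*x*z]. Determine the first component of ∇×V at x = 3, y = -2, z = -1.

(∇×V)_1 = ∂V₃/∂y − ∂V₂/∂z
= -6*x − (0)
= -6*x
At (3, -2, -1): -18.

-18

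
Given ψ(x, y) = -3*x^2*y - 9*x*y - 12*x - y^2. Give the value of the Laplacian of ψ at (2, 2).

∂²ψ/∂x² = -6*y
∂²ψ/∂y² = -2
∇²ψ = -6*y - 2
At (2, 2): -14.

-14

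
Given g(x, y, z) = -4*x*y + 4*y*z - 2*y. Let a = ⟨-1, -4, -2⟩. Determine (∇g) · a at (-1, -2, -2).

32

∂g/∂x = -4*y
∂g/∂y = -4*x + 4*z - 2
∂g/∂z = 4*y
∇g at (-1, -2, -2) = (8, -6, -8)
∇g · a = (8)(-1) + (-6)(-4) + (-8)(-2) = 32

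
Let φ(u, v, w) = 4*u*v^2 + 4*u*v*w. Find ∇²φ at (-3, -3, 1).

-24

∂²φ/∂u² = 0
∂²φ/∂v² = 8*u
∂²φ/∂w² = 0
∇²φ = 8*u
At (-3, -3, 1): -24.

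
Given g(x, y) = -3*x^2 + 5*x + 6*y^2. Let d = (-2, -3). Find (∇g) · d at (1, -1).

38

∂g/∂x = -6*x + 5
∂g/∂y = 12*y
∇g at (1, -1) = (-1, -12)
∇g · d = (-1)(-2) + (-12)(-3) = 38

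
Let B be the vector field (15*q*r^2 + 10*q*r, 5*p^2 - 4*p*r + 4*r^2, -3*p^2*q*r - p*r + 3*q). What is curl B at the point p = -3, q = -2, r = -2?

(61, 26, -62)

(∇×B)₁ = ∂B₃/∂q − ∂B₂/∂r = -3*p^2*r + 4*p - 8*r + 3
(∇×B)₂ = ∂B₁/∂r − ∂B₃/∂p = 6*p*q*r + 30*q*r + 10*q + r
(∇×B)₃ = ∂B₂/∂p − ∂B₁/∂q = 10*p - 15*r^2 - 14*r
∇×B = (-3*p^2*r + 4*p - 8*r + 3, 6*p*q*r + 30*q*r + 10*q + r, 10*p - 15*r^2 - 14*r)
At (-3, -2, -2): (61, 26, -62).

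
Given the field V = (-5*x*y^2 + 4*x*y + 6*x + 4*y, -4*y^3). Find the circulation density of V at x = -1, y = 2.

-20

∂V₂/∂x = 0
∂V₁/∂y = -10*x*y + 4*x + 4
Scalar curl = 10*x*y - 4*x - 4
At (-1, 2): -20.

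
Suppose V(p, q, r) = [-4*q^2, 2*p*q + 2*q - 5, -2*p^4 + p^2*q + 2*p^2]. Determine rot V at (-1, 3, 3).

(1, 2, 30)

(∇×V)₁ = ∂V₃/∂q − ∂V₂/∂r = p^2
(∇×V)₂ = ∂V₁/∂r − ∂V₃/∂p = 8*p^3 - 2*p*q - 4*p
(∇×V)₃ = ∂V₂/∂p − ∂V₁/∂q = 10*q
∇×V = (p^2, 8*p^3 - 2*p*q - 4*p, 10*q)
At (-1, 3, 3): (1, 2, 30).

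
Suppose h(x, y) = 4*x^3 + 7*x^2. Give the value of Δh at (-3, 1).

∂²h/∂x² = 2*(12*x + 7)
∂²h/∂y² = 0
∇²h = 24*x + 14
At (-3, 1): -58.

-58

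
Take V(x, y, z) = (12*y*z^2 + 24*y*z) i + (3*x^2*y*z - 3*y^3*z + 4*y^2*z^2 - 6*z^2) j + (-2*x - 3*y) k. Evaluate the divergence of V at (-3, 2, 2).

∂V₁/∂x = 0
∂V₂/∂y = 3*x^2*z - 9*y^2*z + 8*y*z^2
∂V₃/∂z = 0
∇·V = 3*x^2*z - 9*y^2*z + 8*y*z^2
At (-3, 2, 2): 46.

46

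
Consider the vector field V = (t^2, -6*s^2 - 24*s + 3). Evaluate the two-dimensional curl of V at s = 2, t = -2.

∂V₂/∂s = -12*s - 24
∂V₁/∂t = 2*t
Scalar curl = -12*s - 2*t - 24
At (2, -2): -44.

-44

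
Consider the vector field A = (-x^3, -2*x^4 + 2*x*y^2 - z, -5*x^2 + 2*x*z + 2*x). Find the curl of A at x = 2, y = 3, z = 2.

(1, 14, -46)

(∇×A)₁ = ∂A₃/∂y − ∂A₂/∂z = 1
(∇×A)₂ = ∂A₁/∂z − ∂A₃/∂x = 10*x - 2*z - 2
(∇×A)₃ = ∂A₂/∂x − ∂A₁/∂y = -8*x^3 + 2*y^2
∇×A = (1, 10*x - 2*z - 2, -8*x^3 + 2*y^2)
At (2, 3, 2): (1, 14, -46).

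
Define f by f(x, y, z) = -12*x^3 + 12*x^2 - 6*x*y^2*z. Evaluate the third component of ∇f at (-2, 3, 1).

108

(∇f)_3 = ∂f/∂z = -6*x*y^2
At (-2, 3, 1): 108.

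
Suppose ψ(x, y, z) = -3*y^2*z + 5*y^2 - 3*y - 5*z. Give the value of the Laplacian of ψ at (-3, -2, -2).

22

∂²ψ/∂x² = 0
∂²ψ/∂y² = 2*(-3*z + 5)
∂²ψ/∂z² = 0
∇²ψ = -6*z + 10
At (-3, -2, -2): 22.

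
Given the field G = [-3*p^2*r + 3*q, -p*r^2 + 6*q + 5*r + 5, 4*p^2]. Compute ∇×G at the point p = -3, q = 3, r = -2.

(∇×G)₁ = ∂G₃/∂q − ∂G₂/∂r = 2*p*r - 5
(∇×G)₂ = ∂G₁/∂r − ∂G₃/∂p = -3*p^2 - 8*p
(∇×G)₃ = ∂G₂/∂p − ∂G₁/∂q = -r^2 - 3
∇×G = (2*p*r - 5, -3*p^2 - 8*p, -r^2 - 3)
At (-3, 3, -2): (7, -3, -7).

(7, -3, -7)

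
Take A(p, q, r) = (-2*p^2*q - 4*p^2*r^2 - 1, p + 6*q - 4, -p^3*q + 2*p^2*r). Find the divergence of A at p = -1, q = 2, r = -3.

∂A₁/∂p = -4*p*q - 8*p*r^2
∂A₂/∂q = 6
∂A₃/∂r = 2*p^2
∇·A = 2*p^2 - 4*p*q - 8*p*r^2 + 6
At (-1, 2, -3): 88.

88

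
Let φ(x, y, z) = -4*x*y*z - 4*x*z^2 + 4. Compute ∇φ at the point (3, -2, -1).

(-12, 12, 48)

∂φ/∂x = -4*y*z - 4*z^2
∂φ/∂y = -4*x*z
∂φ/∂z = -4*x*y - 8*x*z
∇φ = (-4*y*z - 4*z^2, -4*x*z, -4*x*y - 8*x*z)
At (3, -2, -1): (-12, 12, 48).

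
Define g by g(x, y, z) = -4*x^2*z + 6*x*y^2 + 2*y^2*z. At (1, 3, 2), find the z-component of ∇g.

14

(∇g)_3 = ∂g/∂z = -4*x^2 + 2*y^2
At (1, 3, 2): 14.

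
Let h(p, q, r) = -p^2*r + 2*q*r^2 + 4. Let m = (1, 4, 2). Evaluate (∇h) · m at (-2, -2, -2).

48

∂h/∂p = -2*p*r
∂h/∂q = 2*r^2
∂h/∂r = -p^2 + 4*q*r
∇h at (-2, -2, -2) = (-8, 8, 12)
∇h · m = (-8)(1) + (8)(4) + (12)(2) = 48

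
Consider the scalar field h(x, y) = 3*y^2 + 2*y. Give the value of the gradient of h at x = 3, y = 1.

∂h/∂x = 0
∂h/∂y = 6*y + 2
∇h = (0, 6*y + 2)
At (3, 1): (0, 8).

(0, 8)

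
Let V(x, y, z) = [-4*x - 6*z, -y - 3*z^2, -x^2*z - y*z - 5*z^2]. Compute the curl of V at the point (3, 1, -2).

(∇×V)₁ = ∂V₃/∂y − ∂V₂/∂z = 5*z
(∇×V)₂ = ∂V₁/∂z − ∂V₃/∂x = 2*x*z - 6
(∇×V)₃ = ∂V₂/∂x − ∂V₁/∂y = 0
∇×V = (5*z, 2*x*z - 6, 0)
At (3, 1, -2): (-10, -18, 0).

(-10, -18, 0)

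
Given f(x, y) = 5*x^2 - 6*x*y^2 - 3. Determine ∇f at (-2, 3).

∂f/∂x = 10*x - 6*y^2
∂f/∂y = -12*x*y
∇f = (10*x - 6*y^2, -12*x*y)
At (-2, 3): (-74, 72).

(-74, 72)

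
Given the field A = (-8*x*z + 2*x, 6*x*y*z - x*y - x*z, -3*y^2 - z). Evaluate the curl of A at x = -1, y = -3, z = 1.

(-1, 8, -16)

(∇×A)₁ = ∂A₃/∂y − ∂A₂/∂z = -6*x*y + x - 6*y
(∇×A)₂ = ∂A₁/∂z − ∂A₃/∂x = -8*x
(∇×A)₃ = ∂A₂/∂x − ∂A₁/∂y = 6*y*z - y - z
∇×A = (-6*x*y + x - 6*y, -8*x, 6*y*z - y - z)
At (-1, -3, 1): (-1, 8, -16).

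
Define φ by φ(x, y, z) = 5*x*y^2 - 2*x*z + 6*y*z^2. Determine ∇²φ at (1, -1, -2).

∂²φ/∂x² = 0
∂²φ/∂y² = 10*x
∂²φ/∂z² = 12*y
∇²φ = 10*x + 12*y
At (1, -1, -2): -2.

-2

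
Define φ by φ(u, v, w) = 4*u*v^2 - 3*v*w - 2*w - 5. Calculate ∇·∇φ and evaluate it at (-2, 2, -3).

-16

∂²φ/∂u² = 0
∂²φ/∂v² = 8*u
∂²φ/∂w² = 0
∇²φ = 8*u
At (-2, 2, -3): -16.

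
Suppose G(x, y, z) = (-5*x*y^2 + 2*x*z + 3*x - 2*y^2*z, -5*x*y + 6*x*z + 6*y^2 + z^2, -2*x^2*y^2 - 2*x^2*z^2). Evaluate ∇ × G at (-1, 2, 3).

(-8, -62, 12)

(∇×G)₁ = ∂G₃/∂y − ∂G₂/∂z = -4*x^2*y - 6*x - 2*z
(∇×G)₂ = ∂G₁/∂z − ∂G₃/∂x = 4*x*y^2 + 4*x*z^2 + 2*x - 2*y^2
(∇×G)₃ = ∂G₂/∂x − ∂G₁/∂y = 10*x*y + 4*y*z - 5*y + 6*z
∇×G = (-4*x^2*y - 6*x - 2*z, 4*x*y^2 + 4*x*z^2 + 2*x - 2*y^2, 10*x*y + 4*y*z - 5*y + 6*z)
At (-1, 2, 3): (-8, -62, 12).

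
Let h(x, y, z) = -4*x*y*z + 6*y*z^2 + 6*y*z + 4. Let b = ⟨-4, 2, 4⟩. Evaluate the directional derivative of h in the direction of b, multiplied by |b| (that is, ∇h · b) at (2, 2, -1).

∂h/∂x = -4*y*z
∂h/∂y = -4*x*z + 6*z^2 + 6*z
∂h/∂z = -4*x*y + 12*y*z + 6*y
∇h at (2, 2, -1) = (8, 8, -28)
∇h · b = (8)(-4) + (8)(2) + (-28)(4) = -128

-128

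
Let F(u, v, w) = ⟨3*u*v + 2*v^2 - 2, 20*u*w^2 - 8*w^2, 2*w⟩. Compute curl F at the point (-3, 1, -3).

(∇×F)₁ = ∂F₃/∂v − ∂F₂/∂w = -40*u*w + 16*w
(∇×F)₂ = ∂F₁/∂w − ∂F₃/∂u = 0
(∇×F)₃ = ∂F₂/∂u − ∂F₁/∂v = -3*u - 4*v + 20*w^2
∇×F = (-40*u*w + 16*w, 0, -3*u - 4*v + 20*w^2)
At (-3, 1, -3): (-408, 0, 185).

(-408, 0, 185)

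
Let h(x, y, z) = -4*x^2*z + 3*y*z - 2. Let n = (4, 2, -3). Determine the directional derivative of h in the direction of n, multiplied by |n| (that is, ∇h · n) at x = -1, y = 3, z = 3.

∂h/∂x = -8*x*z
∂h/∂y = 3*z
∂h/∂z = -4*x^2 + 3*y
∇h at (-1, 3, 3) = (24, 9, 5)
∇h · n = (24)(4) + (9)(2) + (5)(-3) = 99

99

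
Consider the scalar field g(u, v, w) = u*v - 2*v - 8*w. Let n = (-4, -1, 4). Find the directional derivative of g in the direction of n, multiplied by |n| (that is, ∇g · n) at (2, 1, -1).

∂g/∂u = v
∂g/∂v = u - 2
∂g/∂w = -8
∇g at (2, 1, -1) = (1, 0, -8)
∇g · n = (1)(-4) + (0)(-1) + (-8)(4) = -36

-36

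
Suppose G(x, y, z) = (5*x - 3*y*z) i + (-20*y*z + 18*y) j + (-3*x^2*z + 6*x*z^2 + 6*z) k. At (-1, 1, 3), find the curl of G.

(20, -75, 9)

(∇×G)₁ = ∂G₃/∂y − ∂G₂/∂z = 20*y
(∇×G)₂ = ∂G₁/∂z − ∂G₃/∂x = 6*x*z - 3*y - 6*z^2
(∇×G)₃ = ∂G₂/∂x − ∂G₁/∂y = 3*z
∇×G = (20*y, 6*x*z - 3*y - 6*z^2, 3*z)
At (-1, 1, 3): (20, -75, 9).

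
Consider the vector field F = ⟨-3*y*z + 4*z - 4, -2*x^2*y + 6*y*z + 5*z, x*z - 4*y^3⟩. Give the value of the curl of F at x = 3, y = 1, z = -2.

(-23, 3, -18)

(∇×F)₁ = ∂F₃/∂y − ∂F₂/∂z = -12*y^2 - 6*y - 5
(∇×F)₂ = ∂F₁/∂z − ∂F₃/∂x = -3*y - z + 4
(∇×F)₃ = ∂F₂/∂x − ∂F₁/∂y = -4*x*y + 3*z
∇×F = (-12*y^2 - 6*y - 5, -3*y - z + 4, -4*x*y + 3*z)
At (3, 1, -2): (-23, 3, -18).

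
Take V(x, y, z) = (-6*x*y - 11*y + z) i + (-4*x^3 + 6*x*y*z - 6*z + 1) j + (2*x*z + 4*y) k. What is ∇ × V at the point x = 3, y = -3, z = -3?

(64, 7, -25)

(∇×V)₁ = ∂V₃/∂y − ∂V₂/∂z = -6*x*y + 10
(∇×V)₂ = ∂V₁/∂z − ∂V₃/∂x = -2*z + 1
(∇×V)₃ = ∂V₂/∂x − ∂V₁/∂y = -12*x^2 + 6*x + 6*y*z + 11
∇×V = (-6*x*y + 10, -2*z + 1, -12*x^2 + 6*x + 6*y*z + 11)
At (3, -3, -3): (64, 7, -25).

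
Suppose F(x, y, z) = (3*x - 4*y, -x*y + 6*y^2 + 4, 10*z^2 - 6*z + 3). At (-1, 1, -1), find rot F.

(0, 0, 3)

(∇×F)₁ = ∂F₃/∂y − ∂F₂/∂z = 0
(∇×F)₂ = ∂F₁/∂z − ∂F₃/∂x = 0
(∇×F)₃ = ∂F₂/∂x − ∂F₁/∂y = -y + 4
∇×F = (0, 0, -y + 4)
At (-1, 1, -1): (0, 0, 3).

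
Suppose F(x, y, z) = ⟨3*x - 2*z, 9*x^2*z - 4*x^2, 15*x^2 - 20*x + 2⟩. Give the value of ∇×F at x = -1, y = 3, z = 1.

(-9, 48, -10)

(∇×F)₁ = ∂F₃/∂y − ∂F₂/∂z = -9*x^2
(∇×F)₂ = ∂F₁/∂z − ∂F₃/∂x = -30*x + 18
(∇×F)₃ = ∂F₂/∂x − ∂F₁/∂y = 18*x*z - 8*x
∇×F = (-9*x^2, -30*x + 18, 18*x*z - 8*x)
At (-1, 3, 1): (-9, 48, -10).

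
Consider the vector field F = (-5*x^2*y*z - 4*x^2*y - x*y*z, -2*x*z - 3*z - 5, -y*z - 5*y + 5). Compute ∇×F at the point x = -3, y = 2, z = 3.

(∇×F)₁ = ∂F₃/∂y − ∂F₂/∂z = 2*x - z - 2
(∇×F)₂ = ∂F₁/∂z − ∂F₃/∂x = -5*x^2*y - x*y
(∇×F)₃ = ∂F₂/∂x − ∂F₁/∂y = 5*x^2*z + 4*x^2 + x*z - 2*z
∇×F = (2*x - z - 2, -5*x^2*y - x*y, 5*x^2*z + 4*x^2 + x*z - 2*z)
At (-3, 2, 3): (-11, -84, 156).

(-11, -84, 156)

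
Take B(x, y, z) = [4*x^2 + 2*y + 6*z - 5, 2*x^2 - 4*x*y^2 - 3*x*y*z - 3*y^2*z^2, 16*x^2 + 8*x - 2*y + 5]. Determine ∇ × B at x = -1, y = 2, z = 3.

(∇×B)₁ = ∂B₃/∂y − ∂B₂/∂z = 3*x*y + 6*y^2*z - 2
(∇×B)₂ = ∂B₁/∂z − ∂B₃/∂x = -32*x - 2
(∇×B)₃ = ∂B₂/∂x − ∂B₁/∂y = 4*x - 4*y^2 - 3*y*z - 2
∇×B = (3*x*y + 6*y^2*z - 2, -32*x - 2, 4*x - 4*y^2 - 3*y*z - 2)
At (-1, 2, 3): (64, 30, -40).

(64, 30, -40)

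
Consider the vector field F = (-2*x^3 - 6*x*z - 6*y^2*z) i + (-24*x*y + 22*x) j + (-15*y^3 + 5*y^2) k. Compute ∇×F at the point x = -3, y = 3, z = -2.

(-375, -36, -122)

(∇×F)₁ = ∂F₃/∂y − ∂F₂/∂z = -45*y^2 + 10*y
(∇×F)₂ = ∂F₁/∂z − ∂F₃/∂x = -6*x - 6*y^2
(∇×F)₃ = ∂F₂/∂x − ∂F₁/∂y = 12*y*z - 24*y + 22
∇×F = (-45*y^2 + 10*y, -6*x - 6*y^2, 12*y*z - 24*y + 22)
At (-3, 3, -2): (-375, -36, -122).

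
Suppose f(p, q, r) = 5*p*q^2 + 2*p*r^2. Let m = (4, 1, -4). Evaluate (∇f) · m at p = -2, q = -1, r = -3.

∂f/∂p = 5*q^2 + 2*r^2
∂f/∂q = 10*p*q
∂f/∂r = 4*p*r
∇f at (-2, -1, -3) = (23, 20, 24)
∇f · m = (23)(4) + (20)(1) + (24)(-4) = 16

16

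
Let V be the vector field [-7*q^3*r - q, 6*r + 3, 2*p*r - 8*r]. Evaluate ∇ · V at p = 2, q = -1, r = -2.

-4

∂V₁/∂p = 0
∂V₂/∂q = 0
∂V₃/∂r = 2*p - 8
∇·V = 2*p - 8
At (2, -1, -2): -4.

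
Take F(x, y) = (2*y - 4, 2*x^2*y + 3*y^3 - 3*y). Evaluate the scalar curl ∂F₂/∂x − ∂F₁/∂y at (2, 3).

∂F₂/∂x = 4*x*y
∂F₁/∂y = 2
Scalar curl = 4*x*y - 2
At (2, 3): 22.

22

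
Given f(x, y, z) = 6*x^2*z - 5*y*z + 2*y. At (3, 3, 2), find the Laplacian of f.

24

∂²f/∂x² = 12*z
∂²f/∂y² = 0
∂²f/∂z² = 0
∇²f = 12*z
At (3, 3, 2): 24.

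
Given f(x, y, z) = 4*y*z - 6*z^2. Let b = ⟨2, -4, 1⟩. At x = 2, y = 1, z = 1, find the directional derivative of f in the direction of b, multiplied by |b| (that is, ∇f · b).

-24

∂f/∂x = 0
∂f/∂y = 4*z
∂f/∂z = 4*y - 12*z
∇f at (2, 1, 1) = (0, 4, -8)
∇f · b = (0)(2) + (4)(-4) + (-8)(1) = -24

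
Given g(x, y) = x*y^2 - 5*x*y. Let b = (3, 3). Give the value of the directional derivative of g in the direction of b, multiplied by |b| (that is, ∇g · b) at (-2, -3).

138

∂g/∂x = y^2 - 5*y
∂g/∂y = 2*x*y - 5*x
∇g at (-2, -3) = (24, 22)
∇g · b = (24)(3) + (22)(3) = 138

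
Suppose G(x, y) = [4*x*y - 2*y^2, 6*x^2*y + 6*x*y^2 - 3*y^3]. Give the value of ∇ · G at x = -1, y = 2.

∂G₁/∂x = 4*y
∂G₂/∂y = 6*x^2 + 12*x*y - 9*y^2
∇·G = 6*x^2 + 12*x*y - 9*y^2 + 4*y
At (-1, 2): -46.

-46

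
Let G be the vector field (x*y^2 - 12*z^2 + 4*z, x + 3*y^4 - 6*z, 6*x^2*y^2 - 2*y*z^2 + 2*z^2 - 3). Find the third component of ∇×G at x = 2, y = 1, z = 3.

-3

(∇×G)_3 = ∂G₂/∂x − ∂G₁/∂y
= 1 − (2*x*y)
= -2*x*y + 1
At (2, 1, 3): -3.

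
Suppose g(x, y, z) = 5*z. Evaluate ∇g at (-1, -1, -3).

(0, 0, 5)

∂g/∂x = 0
∂g/∂y = 0
∂g/∂z = 5
∇g = (0, 0, 5)
At (-1, -1, -3): (0, 0, 5).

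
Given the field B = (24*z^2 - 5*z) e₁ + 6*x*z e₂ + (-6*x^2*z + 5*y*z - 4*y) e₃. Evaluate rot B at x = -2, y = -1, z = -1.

(3, -29, -6)

(∇×B)₁ = ∂B₃/∂y − ∂B₂/∂z = -6*x + 5*z - 4
(∇×B)₂ = ∂B₁/∂z − ∂B₃/∂x = 12*x*z + 48*z - 5
(∇×B)₃ = ∂B₂/∂x − ∂B₁/∂y = 6*z
∇×B = (-6*x + 5*z - 4, 12*x*z + 48*z - 5, 6*z)
At (-2, -1, -1): (3, -29, -6).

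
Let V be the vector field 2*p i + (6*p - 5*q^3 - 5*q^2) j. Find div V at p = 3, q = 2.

-78

∂V₁/∂p = 2
∂V₂/∂q = -15*q^2 - 10*q
∇·V = -15*q^2 - 10*q + 2
At (3, 2): -78.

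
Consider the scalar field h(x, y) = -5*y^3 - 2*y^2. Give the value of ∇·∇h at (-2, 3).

-94

∂²h/∂x² = 0
∂²h/∂y² = -2*(15*y + 2)
∇²h = -30*y - 4
At (-2, 3): -94.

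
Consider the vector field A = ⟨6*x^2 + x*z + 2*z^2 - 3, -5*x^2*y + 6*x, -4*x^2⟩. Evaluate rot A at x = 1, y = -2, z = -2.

(∇×A)₁ = ∂A₃/∂y − ∂A₂/∂z = 0
(∇×A)₂ = ∂A₁/∂z − ∂A₃/∂x = 9*x + 4*z
(∇×A)₃ = ∂A₂/∂x − ∂A₁/∂y = -10*x*y + 6
∇×A = (0, 9*x + 4*z, -10*x*y + 6)
At (1, -2, -2): (0, 1, 26).

(0, 1, 26)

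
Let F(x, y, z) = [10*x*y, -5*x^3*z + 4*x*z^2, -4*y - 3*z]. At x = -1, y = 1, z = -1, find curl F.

(-17, 0, 29)

(∇×F)₁ = ∂F₃/∂y − ∂F₂/∂z = 5*x^3 - 8*x*z - 4
(∇×F)₂ = ∂F₁/∂z − ∂F₃/∂x = 0
(∇×F)₃ = ∂F₂/∂x − ∂F₁/∂y = -15*x^2*z - 10*x + 4*z^2
∇×F = (5*x^3 - 8*x*z - 4, 0, -15*x^2*z - 10*x + 4*z^2)
At (-1, 1, -1): (-17, 0, 29).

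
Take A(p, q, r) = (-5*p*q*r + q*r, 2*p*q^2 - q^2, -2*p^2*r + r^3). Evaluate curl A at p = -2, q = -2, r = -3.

(0, 2, 41)

(∇×A)₁ = ∂A₃/∂q − ∂A₂/∂r = 0
(∇×A)₂ = ∂A₁/∂r − ∂A₃/∂p = -5*p*q + 4*p*r + q
(∇×A)₃ = ∂A₂/∂p − ∂A₁/∂q = 5*p*r + 2*q^2 - r
∇×A = (0, -5*p*q + 4*p*r + q, 5*p*r + 2*q^2 - r)
At (-2, -2, -3): (0, 2, 41).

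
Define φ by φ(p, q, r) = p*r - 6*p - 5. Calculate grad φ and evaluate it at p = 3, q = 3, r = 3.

∂φ/∂p = r - 6
∂φ/∂q = 0
∂φ/∂r = p
∇φ = (r - 6, 0, p)
At (3, 3, 3): (-3, 0, 3).

(-3, 0, 3)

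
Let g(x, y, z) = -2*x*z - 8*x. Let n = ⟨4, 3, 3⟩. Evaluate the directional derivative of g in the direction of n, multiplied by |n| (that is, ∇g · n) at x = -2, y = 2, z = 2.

∂g/∂x = -2*z - 8
∂g/∂y = 0
∂g/∂z = -2*x
∇g at (-2, 2, 2) = (-12, 0, 4)
∇g · n = (-12)(4) + (0)(3) + (4)(3) = -36

-36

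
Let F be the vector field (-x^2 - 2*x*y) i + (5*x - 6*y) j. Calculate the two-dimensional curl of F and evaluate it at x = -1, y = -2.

3

∂F₂/∂x = 5
∂F₁/∂y = -2*x
Scalar curl = 2*x + 5
At (-1, -2): 3.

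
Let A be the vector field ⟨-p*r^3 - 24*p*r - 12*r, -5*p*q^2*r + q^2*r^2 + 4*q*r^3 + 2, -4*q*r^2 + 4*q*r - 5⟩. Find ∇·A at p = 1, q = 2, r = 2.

-72

∂A₁/∂p = -r^3 - 24*r
∂A₂/∂q = -10*p*q*r + 2*q*r^2 + 4*r^3
∂A₃/∂r = -8*q*r + 4*q
∇·A = -10*p*q*r + 2*q*r^2 - 8*q*r + 4*q + 3*r^3 - 24*r
At (1, 2, 2): -72.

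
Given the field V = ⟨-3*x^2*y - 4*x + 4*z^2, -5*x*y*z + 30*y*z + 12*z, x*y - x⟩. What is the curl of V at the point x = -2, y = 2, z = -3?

(∇×V)₁ = ∂V₃/∂y − ∂V₂/∂z = 5*x*y + x - 30*y - 12
(∇×V)₂ = ∂V₁/∂z − ∂V₃/∂x = -y + 8*z + 1
(∇×V)₃ = ∂V₂/∂x − ∂V₁/∂y = 3*x^2 - 5*y*z
∇×V = (5*x*y + x - 30*y - 12, -y + 8*z + 1, 3*x^2 - 5*y*z)
At (-2, 2, -3): (-94, -25, 42).

(-94, -25, 42)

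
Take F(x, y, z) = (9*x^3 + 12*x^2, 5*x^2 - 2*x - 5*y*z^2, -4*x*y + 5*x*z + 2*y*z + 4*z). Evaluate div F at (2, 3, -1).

171

∂F₁/∂x = 27*x^2 + 24*x
∂F₂/∂y = -5*z^2
∂F₃/∂z = 5*x + 2*y + 4
∇·F = 27*x^2 + 29*x + 2*y - 5*z^2 + 4
At (2, 3, -1): 171.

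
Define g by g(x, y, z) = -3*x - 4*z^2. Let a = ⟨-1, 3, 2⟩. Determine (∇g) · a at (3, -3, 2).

∂g/∂x = -3
∂g/∂y = 0
∂g/∂z = -8*z
∇g at (3, -3, 2) = (-3, 0, -16)
∇g · a = (-3)(-1) + (0)(3) + (-16)(2) = -29

-29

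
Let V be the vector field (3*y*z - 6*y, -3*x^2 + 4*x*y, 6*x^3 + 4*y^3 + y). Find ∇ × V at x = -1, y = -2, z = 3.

(∇×V)₁ = ∂V₃/∂y − ∂V₂/∂z = 12*y^2 + 1
(∇×V)₂ = ∂V₁/∂z − ∂V₃/∂x = -18*x^2 + 3*y
(∇×V)₃ = ∂V₂/∂x − ∂V₁/∂y = -6*x + 4*y - 3*z + 6
∇×V = (12*y^2 + 1, -18*x^2 + 3*y, -6*x + 4*y - 3*z + 6)
At (-1, -2, 3): (49, -24, -5).

(49, -24, -5)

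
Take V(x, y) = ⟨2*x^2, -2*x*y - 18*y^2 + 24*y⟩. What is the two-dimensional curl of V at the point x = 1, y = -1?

2

∂V₂/∂x = -2*y
∂V₁/∂y = 0
Scalar curl = -2*y
At (1, -1): 2.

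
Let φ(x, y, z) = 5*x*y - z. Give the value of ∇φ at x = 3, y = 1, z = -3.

∂φ/∂x = 5*y
∂φ/∂y = 5*x
∂φ/∂z = -1
∇φ = (5*y, 5*x, -1)
At (3, 1, -3): (5, 15, -1).

(5, 15, -1)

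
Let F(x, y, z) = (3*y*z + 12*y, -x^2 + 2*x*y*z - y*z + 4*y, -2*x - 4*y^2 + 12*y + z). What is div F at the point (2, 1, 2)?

11

∂F₁/∂x = 0
∂F₂/∂y = 2*x*z - z + 4
∂F₃/∂z = 1
∇·F = 2*x*z - z + 5
At (2, 1, 2): 11.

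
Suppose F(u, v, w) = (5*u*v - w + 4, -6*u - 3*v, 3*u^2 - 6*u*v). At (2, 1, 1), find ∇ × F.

(∇×F)₁ = ∂F₃/∂v − ∂F₂/∂w = -6*u
(∇×F)₂ = ∂F₁/∂w − ∂F₃/∂u = -6*u + 6*v - 1
(∇×F)₃ = ∂F₂/∂u − ∂F₁/∂v = -5*u - 6
∇×F = (-6*u, -6*u + 6*v - 1, -5*u - 6)
At (2, 1, 1): (-12, -7, -16).

(-12, -7, -16)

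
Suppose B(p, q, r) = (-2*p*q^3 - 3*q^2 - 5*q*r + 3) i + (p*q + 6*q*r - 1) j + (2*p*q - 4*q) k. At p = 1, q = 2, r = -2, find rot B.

(∇×B)₁ = ∂B₃/∂q − ∂B₂/∂r = 2*p - 6*q - 4
(∇×B)₂ = ∂B₁/∂r − ∂B₃/∂p = -7*q
(∇×B)₃ = ∂B₂/∂p − ∂B₁/∂q = 6*p*q^2 + 7*q + 5*r
∇×B = (2*p - 6*q - 4, -7*q, 6*p*q^2 + 7*q + 5*r)
At (1, 2, -2): (-14, -14, 28).

(-14, -14, 28)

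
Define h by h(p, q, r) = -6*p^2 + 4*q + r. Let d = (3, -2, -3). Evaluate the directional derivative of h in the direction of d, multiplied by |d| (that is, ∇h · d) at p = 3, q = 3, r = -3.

∂h/∂p = -12*p
∂h/∂q = 4
∂h/∂r = 1
∇h at (3, 3, -3) = (-36, 4, 1)
∇h · d = (-36)(3) + (4)(-2) + (1)(-3) = -119

-119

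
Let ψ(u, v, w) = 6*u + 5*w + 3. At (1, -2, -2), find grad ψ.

(6, 0, 5)

∂ψ/∂u = 6
∂ψ/∂v = 0
∂ψ/∂w = 5
∇ψ = (6, 0, 5)
At (1, -2, -2): (6, 0, 5).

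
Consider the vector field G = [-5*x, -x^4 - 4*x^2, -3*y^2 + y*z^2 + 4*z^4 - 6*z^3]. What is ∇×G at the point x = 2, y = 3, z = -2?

(-14, 0, -48)

(∇×G)₁ = ∂G₃/∂y − ∂G₂/∂z = -6*y + z^2
(∇×G)₂ = ∂G₁/∂z − ∂G₃/∂x = 0
(∇×G)₃ = ∂G₂/∂x − ∂G₁/∂y = -4*x^3 - 8*x
∇×G = (-6*y + z^2, 0, -4*x^3 - 8*x)
At (2, 3, -2): (-14, 0, -48).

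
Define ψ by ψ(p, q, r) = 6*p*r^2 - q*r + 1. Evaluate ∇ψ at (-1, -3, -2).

(24, 2, 27)

∂ψ/∂p = 6*r^2
∂ψ/∂q = -r
∂ψ/∂r = 12*p*r - q
∇ψ = (6*r^2, -r, 12*p*r - q)
At (-1, -3, -2): (24, 2, 27).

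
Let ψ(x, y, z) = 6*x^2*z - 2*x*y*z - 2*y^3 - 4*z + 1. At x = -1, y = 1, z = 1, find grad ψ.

∂ψ/∂x = 12*x*z - 2*y*z
∂ψ/∂y = -2*x*z - 6*y^2
∂ψ/∂z = 6*x^2 - 2*x*y - 4
∇ψ = (12*x*z - 2*y*z, -2*x*z - 6*y^2, 6*x^2 - 2*x*y - 4)
At (-1, 1, 1): (-14, -4, 4).

(-14, -4, 4)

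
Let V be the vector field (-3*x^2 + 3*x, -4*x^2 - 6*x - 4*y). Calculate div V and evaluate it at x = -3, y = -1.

17

∂V₁/∂x = -6*x + 3
∂V₂/∂y = -4
∇·V = -6*x - 1
At (-3, -1): 17.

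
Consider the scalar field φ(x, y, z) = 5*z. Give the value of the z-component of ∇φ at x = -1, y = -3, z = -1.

5

(∇φ)_3 = ∂φ/∂z = 5
At (-1, -3, -1): 5.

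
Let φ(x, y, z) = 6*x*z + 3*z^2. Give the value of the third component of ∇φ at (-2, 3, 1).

-6

(∇φ)_3 = ∂φ/∂z = 6*x + 6*z
At (-2, 3, 1): -6.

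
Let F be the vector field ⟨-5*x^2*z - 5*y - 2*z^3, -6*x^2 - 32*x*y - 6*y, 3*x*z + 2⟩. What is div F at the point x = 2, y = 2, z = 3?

∂F₁/∂x = -10*x*z
∂F₂/∂y = -32*x - 6
∂F₃/∂z = 3*x
∇·F = -10*x*z - 29*x - 6
At (2, 2, 3): -124.

-124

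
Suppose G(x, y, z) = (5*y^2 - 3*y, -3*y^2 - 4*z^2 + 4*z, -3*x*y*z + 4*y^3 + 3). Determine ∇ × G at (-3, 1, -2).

(∇×G)₁ = ∂G₃/∂y − ∂G₂/∂z = -3*x*z + 12*y^2 + 8*z - 4
(∇×G)₂ = ∂G₁/∂z − ∂G₃/∂x = 3*y*z
(∇×G)₃ = ∂G₂/∂x − ∂G₁/∂y = -10*y + 3
∇×G = (-3*x*z + 12*y^2 + 8*z - 4, 3*y*z, -10*y + 3)
At (-3, 1, -2): (-26, -6, -7).

(-26, -6, -7)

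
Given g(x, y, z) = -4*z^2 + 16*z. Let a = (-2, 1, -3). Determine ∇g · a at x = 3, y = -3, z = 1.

∂g/∂x = 0
∂g/∂y = 0
∂g/∂z = -8*z + 16
∇g at (3, -3, 1) = (0, 0, 8)
∇g · a = (0)(-2) + (0)(1) + (8)(-3) = -24

-24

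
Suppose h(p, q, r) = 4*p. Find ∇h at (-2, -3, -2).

∂h/∂p = 4
∂h/∂q = 0
∂h/∂r = 0
∇h = (4, 0, 0)
At (-2, -3, -2): (4, 0, 0).

(4, 0, 0)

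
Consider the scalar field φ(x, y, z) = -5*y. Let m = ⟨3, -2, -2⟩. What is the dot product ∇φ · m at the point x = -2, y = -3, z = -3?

∂φ/∂x = 0
∂φ/∂y = -5
∂φ/∂z = 0
∇φ at (-2, -3, -3) = (0, -5, 0)
∇φ · m = (0)(3) + (-5)(-2) + (0)(-2) = 10

10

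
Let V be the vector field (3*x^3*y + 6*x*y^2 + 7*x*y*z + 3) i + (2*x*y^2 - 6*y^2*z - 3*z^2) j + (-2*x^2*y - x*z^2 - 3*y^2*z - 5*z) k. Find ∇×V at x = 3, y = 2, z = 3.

(-12, 75, -208)

(∇×V)₁ = ∂V₃/∂y − ∂V₂/∂z = -2*x^2 + 6*y^2 - 6*y*z + 6*z
(∇×V)₂ = ∂V₁/∂z − ∂V₃/∂x = 11*x*y + z^2
(∇×V)₃ = ∂V₂/∂x − ∂V₁/∂y = -3*x^3 - 12*x*y - 7*x*z + 2*y^2
∇×V = (-2*x^2 + 6*y^2 - 6*y*z + 6*z, 11*x*y + z^2, -3*x^3 - 12*x*y - 7*x*z + 2*y^2)
At (3, 2, 3): (-12, 75, -208).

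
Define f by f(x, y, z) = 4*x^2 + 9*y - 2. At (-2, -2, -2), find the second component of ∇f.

(∇f)_2 = ∂f/∂y = 9
At (-2, -2, -2): 9.

9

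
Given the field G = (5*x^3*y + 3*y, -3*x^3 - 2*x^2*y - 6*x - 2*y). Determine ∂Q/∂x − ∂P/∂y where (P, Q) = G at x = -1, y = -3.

∂G₂/∂x = -9*x^2 - 4*x*y - 6
∂G₁/∂y = 5*x^3 + 3
Scalar curl = -5*x^3 - 9*x^2 - 4*x*y - 9
At (-1, -3): -25.

-25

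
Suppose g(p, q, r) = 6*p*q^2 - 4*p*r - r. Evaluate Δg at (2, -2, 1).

24

∂²g/∂p² = 0
∂²g/∂q² = 12*p
∂²g/∂r² = 0
∇²g = 12*p
At (2, -2, 1): 24.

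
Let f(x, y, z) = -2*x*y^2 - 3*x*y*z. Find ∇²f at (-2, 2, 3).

∂²f/∂x² = 0
∂²f/∂y² = -4*x
∂²f/∂z² = 0
∇²f = -4*x
At (-2, 2, 3): 8.

8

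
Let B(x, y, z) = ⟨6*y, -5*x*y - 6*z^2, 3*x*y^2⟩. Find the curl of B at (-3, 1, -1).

(∇×B)₁ = ∂B₃/∂y − ∂B₂/∂z = 6*x*y + 12*z
(∇×B)₂ = ∂B₁/∂z − ∂B₃/∂x = -3*y^2
(∇×B)₃ = ∂B₂/∂x − ∂B₁/∂y = -5*y - 6
∇×B = (6*x*y + 12*z, -3*y^2, -5*y - 6)
At (-3, 1, -1): (-30, -3, -11).

(-30, -3, -11)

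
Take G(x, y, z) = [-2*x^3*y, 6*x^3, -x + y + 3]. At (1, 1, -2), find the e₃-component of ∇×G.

(∇×G)_3 = ∂G₂/∂x − ∂G₁/∂y
= 18*x^2 − (-2*x^3)
= 2*x^3 + 18*x^2
At (1, 1, -2): 20.

20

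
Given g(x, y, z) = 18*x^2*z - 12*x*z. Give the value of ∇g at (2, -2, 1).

∂g/∂x = 36*x*z - 12*z
∂g/∂y = 0
∂g/∂z = 18*x^2 - 12*x
∇g = (36*x*z - 12*z, 0, 18*x^2 - 12*x)
At (2, -2, 1): (60, 0, 48).

(60, 0, 48)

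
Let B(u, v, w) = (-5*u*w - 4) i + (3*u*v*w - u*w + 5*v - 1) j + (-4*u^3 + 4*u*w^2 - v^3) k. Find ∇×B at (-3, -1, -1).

(-15, 119, 4)

(∇×B)₁ = ∂B₃/∂v − ∂B₂/∂w = -3*u*v + u - 3*v^2
(∇×B)₂ = ∂B₁/∂w − ∂B₃/∂u = 12*u^2 - 5*u - 4*w^2
(∇×B)₃ = ∂B₂/∂u − ∂B₁/∂v = 3*v*w - w
∇×B = (-3*u*v + u - 3*v^2, 12*u^2 - 5*u - 4*w^2, 3*v*w - w)
At (-3, -1, -1): (-15, 119, 4).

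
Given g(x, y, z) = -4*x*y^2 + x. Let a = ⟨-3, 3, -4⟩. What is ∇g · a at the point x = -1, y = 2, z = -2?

93

∂g/∂x = -4*y^2 + 1
∂g/∂y = -8*x*y
∂g/∂z = 0
∇g at (-1, 2, -2) = (-15, 16, 0)
∇g · a = (-15)(-3) + (16)(3) + (0)(-4) = 93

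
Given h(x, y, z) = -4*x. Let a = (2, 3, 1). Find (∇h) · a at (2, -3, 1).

∂h/∂x = -4
∂h/∂y = 0
∂h/∂z = 0
∇h at (2, -3, 1) = (-4, 0, 0)
∇h · a = (-4)(2) + (0)(3) + (0)(1) = -8

-8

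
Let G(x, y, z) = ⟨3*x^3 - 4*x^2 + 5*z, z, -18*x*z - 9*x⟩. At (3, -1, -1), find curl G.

(-1, -4, 0)

(∇×G)₁ = ∂G₃/∂y − ∂G₂/∂z = -1
(∇×G)₂ = ∂G₁/∂z − ∂G₃/∂x = 18*z + 14
(∇×G)₃ = ∂G₂/∂x − ∂G₁/∂y = 0
∇×G = (-1, 18*z + 14, 0)
At (3, -1, -1): (-1, -4, 0).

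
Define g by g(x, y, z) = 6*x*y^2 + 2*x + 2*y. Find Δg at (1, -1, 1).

12

∂²g/∂x² = 0
∂²g/∂y² = 12*x
∂²g/∂z² = 0
∇²g = 12*x
At (1, -1, 1): 12.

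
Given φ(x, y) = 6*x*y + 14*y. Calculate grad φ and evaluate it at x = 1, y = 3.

(18, 20)

∂φ/∂x = 6*y
∂φ/∂y = 6*x + 14
∇φ = (6*y, 6*x + 14)
At (1, 3): (18, 20).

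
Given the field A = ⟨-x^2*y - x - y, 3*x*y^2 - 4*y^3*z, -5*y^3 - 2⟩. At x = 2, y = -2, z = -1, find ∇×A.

(∇×A)₁ = ∂A₃/∂y − ∂A₂/∂z = 4*y^3 - 15*y^2
(∇×A)₂ = ∂A₁/∂z − ∂A₃/∂x = 0
(∇×A)₃ = ∂A₂/∂x − ∂A₁/∂y = x^2 + 3*y^2 + 1
∇×A = (4*y^3 - 15*y^2, 0, x^2 + 3*y^2 + 1)
At (2, -2, -1): (-92, 0, 17).

(-92, 0, 17)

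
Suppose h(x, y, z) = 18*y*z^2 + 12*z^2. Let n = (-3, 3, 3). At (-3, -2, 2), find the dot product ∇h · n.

∂h/∂x = 0
∂h/∂y = 18*z^2
∂h/∂z = 36*y*z + 24*z
∇h at (-3, -2, 2) = (0, 72, -96)
∇h · n = (0)(-3) + (72)(3) + (-96)(3) = -72

-72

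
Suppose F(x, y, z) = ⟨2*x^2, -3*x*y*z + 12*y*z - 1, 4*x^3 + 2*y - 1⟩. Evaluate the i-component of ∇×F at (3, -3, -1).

(∇×F)_1 = ∂F₃/∂y − ∂F₂/∂z
= 2 − (-3*x*y + 12*y)
= 3*x*y - 12*y + 2
At (3, -3, -1): 11.

11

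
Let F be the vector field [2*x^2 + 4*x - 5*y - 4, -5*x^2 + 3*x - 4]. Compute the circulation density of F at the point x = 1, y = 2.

∂F₂/∂x = -10*x + 3
∂F₁/∂y = -5
Scalar curl = -10*x + 8
At (1, 2): -2.

-2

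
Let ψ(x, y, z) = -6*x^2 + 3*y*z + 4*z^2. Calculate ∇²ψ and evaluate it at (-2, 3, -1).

∂²ψ/∂x² = -12
∂²ψ/∂y² = 0
∂²ψ/∂z² = 8
∇²ψ = -4
At (-2, 3, -1): -4.

-4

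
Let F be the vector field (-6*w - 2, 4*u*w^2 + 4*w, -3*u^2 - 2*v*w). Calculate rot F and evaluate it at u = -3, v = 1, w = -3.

(∇×F)₁ = ∂F₃/∂v − ∂F₂/∂w = -8*u*w - 2*w - 4
(∇×F)₂ = ∂F₁/∂w − ∂F₃/∂u = 6*u - 6
(∇×F)₃ = ∂F₂/∂u − ∂F₁/∂v = 4*w^2
∇×F = (-8*u*w - 2*w - 4, 6*u - 6, 4*w^2)
At (-3, 1, -3): (-70, -24, 36).

(-70, -24, 36)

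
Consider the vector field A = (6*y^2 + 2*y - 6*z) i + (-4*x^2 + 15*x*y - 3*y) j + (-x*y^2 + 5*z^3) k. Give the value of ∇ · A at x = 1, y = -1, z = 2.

∂A₁/∂x = 0
∂A₂/∂y = 15*x - 3
∂A₃/∂z = 15*z^2
∇·A = 15*x + 15*z^2 - 3
At (1, -1, 2): 72.

72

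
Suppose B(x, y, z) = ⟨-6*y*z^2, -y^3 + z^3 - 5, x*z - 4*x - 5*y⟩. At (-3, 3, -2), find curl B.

(∇×B)₁ = ∂B₃/∂y − ∂B₂/∂z = -3*z^2 - 5
(∇×B)₂ = ∂B₁/∂z − ∂B₃/∂x = -12*y*z - z + 4
(∇×B)₃ = ∂B₂/∂x − ∂B₁/∂y = 6*z^2
∇×B = (-3*z^2 - 5, -12*y*z - z + 4, 6*z^2)
At (-3, 3, -2): (-17, 78, 24).

(-17, 78, 24)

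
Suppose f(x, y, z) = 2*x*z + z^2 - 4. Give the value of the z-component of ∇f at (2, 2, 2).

(∇f)_3 = ∂f/∂z = 2*x + 2*z
At (2, 2, 2): 8.

8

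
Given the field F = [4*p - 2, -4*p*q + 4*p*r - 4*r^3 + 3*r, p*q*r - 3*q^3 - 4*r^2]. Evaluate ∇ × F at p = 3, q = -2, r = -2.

(-9, -4, 0)

(∇×F)₁ = ∂F₃/∂q − ∂F₂/∂r = p*r - 4*p - 9*q^2 + 12*r^2 - 3
(∇×F)₂ = ∂F₁/∂r − ∂F₃/∂p = -q*r
(∇×F)₃ = ∂F₂/∂p − ∂F₁/∂q = -4*q + 4*r
∇×F = (p*r - 4*p - 9*q^2 + 12*r^2 - 3, -q*r, -4*q + 4*r)
At (3, -2, -2): (-9, -4, 0).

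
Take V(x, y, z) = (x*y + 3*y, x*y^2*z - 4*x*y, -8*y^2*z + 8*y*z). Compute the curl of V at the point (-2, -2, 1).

(∇×V)₁ = ∂V₃/∂y − ∂V₂/∂z = -x*y^2 - 16*y*z + 8*z
(∇×V)₂ = ∂V₁/∂z − ∂V₃/∂x = 0
(∇×V)₃ = ∂V₂/∂x − ∂V₁/∂y = -x + y^2*z - 4*y - 3
∇×V = (-x*y^2 - 16*y*z + 8*z, 0, -x + y^2*z - 4*y - 3)
At (-2, -2, 1): (48, 0, 11).

(48, 0, 11)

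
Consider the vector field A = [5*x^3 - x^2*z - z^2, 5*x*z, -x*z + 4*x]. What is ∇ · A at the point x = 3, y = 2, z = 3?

∂A₁/∂x = 15*x^2 - 2*x*z
∂A₂/∂y = 0
∂A₃/∂z = -x
∇·A = 15*x^2 - 2*x*z - x
At (3, 2, 3): 114.

114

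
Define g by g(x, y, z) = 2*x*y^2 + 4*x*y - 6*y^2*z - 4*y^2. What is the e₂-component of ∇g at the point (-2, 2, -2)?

(∇g)_2 = ∂g/∂y = 4*x*y + 4*x - 12*y*z - 8*y
At (-2, 2, -2): 8.

8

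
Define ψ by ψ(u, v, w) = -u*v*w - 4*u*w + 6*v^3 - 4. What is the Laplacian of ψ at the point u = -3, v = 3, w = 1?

∂²ψ/∂u² = 0
∂²ψ/∂v² = 36*v
∂²ψ/∂w² = 0
∇²ψ = 36*v
At (-3, 3, 1): 108.

108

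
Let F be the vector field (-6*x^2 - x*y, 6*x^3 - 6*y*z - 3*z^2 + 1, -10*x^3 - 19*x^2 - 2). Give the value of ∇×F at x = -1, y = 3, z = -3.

(0, -8, 17)

(∇×F)₁ = ∂F₃/∂y − ∂F₂/∂z = 6*y + 6*z
(∇×F)₂ = ∂F₁/∂z − ∂F₃/∂x = 30*x^2 + 38*x
(∇×F)₃ = ∂F₂/∂x − ∂F₁/∂y = 18*x^2 + x
∇×F = (6*y + 6*z, 30*x^2 + 38*x, 18*x^2 + x)
At (-1, 3, -3): (0, -8, 17).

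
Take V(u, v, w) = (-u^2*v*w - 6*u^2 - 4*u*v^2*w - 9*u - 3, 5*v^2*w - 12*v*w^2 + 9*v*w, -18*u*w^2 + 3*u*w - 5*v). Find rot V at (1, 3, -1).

(-149, -18, -25)

(∇×V)₁ = ∂V₃/∂v − ∂V₂/∂w = -5*v^2 + 24*v*w - 9*v - 5
(∇×V)₂ = ∂V₁/∂w − ∂V₃/∂u = -u^2*v - 4*u*v^2 + 18*w^2 - 3*w
(∇×V)₃ = ∂V₂/∂u − ∂V₁/∂v = u^2*w + 8*u*v*w
∇×V = (-5*v^2 + 24*v*w - 9*v - 5, -u^2*v - 4*u*v^2 + 18*w^2 - 3*w, u^2*w + 8*u*v*w)
At (1, 3, -1): (-149, -18, -25).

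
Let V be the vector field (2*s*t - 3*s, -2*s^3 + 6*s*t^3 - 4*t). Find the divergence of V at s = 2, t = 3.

∂V₁/∂s = 2*t - 3
∂V₂/∂t = 18*s*t^2 - 4
∇·V = 18*s*t^2 + 2*t - 7
At (2, 3): 323.

323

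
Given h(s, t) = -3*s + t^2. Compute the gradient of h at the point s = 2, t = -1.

∂h/∂s = -3
∂h/∂t = 2*t
∇h = (-3, 2*t)
At (2, -1): (-3, -2).

(-3, -2)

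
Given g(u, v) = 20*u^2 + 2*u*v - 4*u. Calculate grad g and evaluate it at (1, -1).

∂g/∂u = 40*u + 2*v - 4
∂g/∂v = 2*u
∇g = (40*u + 2*v - 4, 2*u)
At (1, -1): (34, 2).

(34, 2)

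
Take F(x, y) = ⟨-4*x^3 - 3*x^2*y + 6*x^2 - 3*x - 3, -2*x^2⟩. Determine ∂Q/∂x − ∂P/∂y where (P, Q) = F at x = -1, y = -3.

7

∂F₂/∂x = -4*x
∂F₁/∂y = -3*x^2
Scalar curl = 3*x^2 - 4*x
At (-1, -3): 7.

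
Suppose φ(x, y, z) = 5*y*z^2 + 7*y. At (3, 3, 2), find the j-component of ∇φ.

(∇φ)_2 = ∂φ/∂y = 5*z^2 + 7
At (3, 3, 2): 27.

27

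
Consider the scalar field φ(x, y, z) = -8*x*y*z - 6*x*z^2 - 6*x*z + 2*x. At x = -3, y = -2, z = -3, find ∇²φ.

∂²φ/∂x² = 0
∂²φ/∂y² = 0
∂²φ/∂z² = -12*x
∇²φ = -12*x
At (-3, -2, -3): 36.

36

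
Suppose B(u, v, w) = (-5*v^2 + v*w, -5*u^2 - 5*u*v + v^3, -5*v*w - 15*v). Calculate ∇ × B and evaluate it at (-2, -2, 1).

(∇×B)₁ = ∂B₃/∂v − ∂B₂/∂w = -5*w - 15
(∇×B)₂ = ∂B₁/∂w − ∂B₃/∂u = v
(∇×B)₃ = ∂B₂/∂u − ∂B₁/∂v = -10*u + 5*v - w
∇×B = (-5*w - 15, v, -10*u + 5*v - w)
At (-2, -2, 1): (-20, -2, 9).

(-20, -2, 9)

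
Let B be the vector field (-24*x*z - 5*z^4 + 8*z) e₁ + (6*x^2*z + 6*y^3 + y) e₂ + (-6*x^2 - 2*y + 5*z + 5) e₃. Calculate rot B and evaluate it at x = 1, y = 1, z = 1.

(∇×B)₁ = ∂B₃/∂y − ∂B₂/∂z = -6*x^2 - 2
(∇×B)₂ = ∂B₁/∂z − ∂B₃/∂x = -12*x - 20*z^3 + 8
(∇×B)₃ = ∂B₂/∂x − ∂B₁/∂y = 12*x*z
∇×B = (-6*x^2 - 2, -12*x - 20*z^3 + 8, 12*x*z)
At (1, 1, 1): (-8, -24, 12).

(-8, -24, 12)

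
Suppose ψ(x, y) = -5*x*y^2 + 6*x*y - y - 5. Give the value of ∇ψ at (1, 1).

∂ψ/∂x = -5*y^2 + 6*y
∂ψ/∂y = -10*x*y + 6*x - 1
∇ψ = (-5*y^2 + 6*y, -10*x*y + 6*x - 1)
At (1, 1): (1, -5).

(1, -5)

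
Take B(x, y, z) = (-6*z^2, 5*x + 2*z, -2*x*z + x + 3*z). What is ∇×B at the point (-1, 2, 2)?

(-2, -21, 5)

(∇×B)₁ = ∂B₃/∂y − ∂B₂/∂z = -2
(∇×B)₂ = ∂B₁/∂z − ∂B₃/∂x = -10*z - 1
(∇×B)₃ = ∂B₂/∂x − ∂B₁/∂y = 5
∇×B = (-2, -10*z - 1, 5)
At (-1, 2, 2): (-2, -21, 5).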